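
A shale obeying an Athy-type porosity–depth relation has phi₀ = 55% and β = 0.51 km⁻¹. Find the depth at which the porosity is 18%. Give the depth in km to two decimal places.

2.19 km

Invert Athy's law: z = ln(phi₀/phi) / β
z = ln(0.55/0.18) / 0.51 = ln(3.056) / 0.51 = 1.1170 / 0.51 = 2.190 km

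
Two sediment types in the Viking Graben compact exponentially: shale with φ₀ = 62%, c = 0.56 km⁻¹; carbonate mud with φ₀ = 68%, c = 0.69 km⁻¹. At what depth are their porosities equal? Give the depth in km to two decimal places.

0.71 km

Set φ₀ₐ e^(−cₐZ) = φ₀ᵦ e^(−cᵦZ) ⇒ ln(φ₀ₐ/φ₀ᵦ) = (cₐ − cᵦ)·Z
Z = ln(0.62/0.68) / (0.56 − 0.69) = -0.0924 / -0.13 = 0.711 km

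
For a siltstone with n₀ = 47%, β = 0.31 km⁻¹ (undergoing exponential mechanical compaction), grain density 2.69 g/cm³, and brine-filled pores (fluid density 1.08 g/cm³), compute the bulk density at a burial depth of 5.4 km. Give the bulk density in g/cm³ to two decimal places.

Porosity at depth: n = 0.47·exp(−0.31×5.4) = 0.47×0.1875 = 0.0881
Bulk density: ρ_b = (1−n)ρ_g + n·ρ_f = 0.9119×2.69 + 0.0881×1.08
       = 2.453 + 0.095 = 2.548 g/cm³

2.55 g/cm³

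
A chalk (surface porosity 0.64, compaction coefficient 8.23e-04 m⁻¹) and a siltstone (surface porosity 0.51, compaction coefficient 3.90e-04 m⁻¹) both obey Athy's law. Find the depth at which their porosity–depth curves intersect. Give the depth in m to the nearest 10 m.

520 m

Working in km (1 km = 1000 m; k in km⁻¹ = k in m⁻¹ × 1000):
Set φ₀ₐ e^(−kₐd) = φ₀ᵦ e^(−kᵦd) ⇒ ln(φ₀ₐ/φ₀ᵦ) = (kₐ − kᵦ)·d
d = ln(0.64/0.51) / (0.823 − 0.39) = 0.2271 / 0.433 = 0.524 km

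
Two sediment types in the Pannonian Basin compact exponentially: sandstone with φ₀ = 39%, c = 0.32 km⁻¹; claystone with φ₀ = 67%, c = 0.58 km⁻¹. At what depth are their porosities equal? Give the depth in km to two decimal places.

Set φ₀ₐ e^(−cₐz) = φ₀ᵦ e^(−cᵦz) ⇒ ln(φ₀ₐ/φ₀ᵦ) = (cₐ − cᵦ)·z
z = ln(0.39/0.67) / (0.32 − 0.58) = -0.5411 / -0.26 = 2.081 km

2.08 km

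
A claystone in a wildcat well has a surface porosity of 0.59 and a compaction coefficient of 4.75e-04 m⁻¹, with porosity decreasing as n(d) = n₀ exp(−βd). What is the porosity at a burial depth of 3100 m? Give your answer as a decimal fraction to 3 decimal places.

0.135

Working in km (1 km = 1000 m; β in km⁻¹ = β in m⁻¹ × 1000):
n = n₀·exp(−β·d) = 0.59 × exp(−0.475 × 3.1) = 0.59 × exp(−1.472)
  = 0.59 × 0.2294 = 0.1353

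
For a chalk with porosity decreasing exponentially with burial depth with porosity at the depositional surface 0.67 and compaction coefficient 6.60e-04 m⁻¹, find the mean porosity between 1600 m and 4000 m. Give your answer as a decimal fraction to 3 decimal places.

Working in km (1 km = 1000 m; β in km⁻¹ = β in m⁻¹ × 1000):
⟨φ⟩ = (1/(z₂−z₁)) ∫ φ₀ e^(−βz) dz = φ₀·(e^(−β·z₁) − e^(−β·z₂)) / (β·(z₂−z₁))
e^(−0.66×1.6) = 0.3478; e^(−0.66×4) = 0.0714
⟨φ⟩ = 0.67 × (0.3478 − 0.0714) / (0.66 × 2.4) = 0.67 × 0.1745 = 0.1169

0.117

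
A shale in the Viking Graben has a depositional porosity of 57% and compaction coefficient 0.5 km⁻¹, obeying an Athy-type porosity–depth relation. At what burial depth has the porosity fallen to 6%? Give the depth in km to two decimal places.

Invert Athy's law: Z = ln(φ₀/φ) / k
Z = ln(0.57/0.06) / 0.5 = ln(9.5) / 0.5 = 2.2513 / 0.5 = 4.503 km

4.50 km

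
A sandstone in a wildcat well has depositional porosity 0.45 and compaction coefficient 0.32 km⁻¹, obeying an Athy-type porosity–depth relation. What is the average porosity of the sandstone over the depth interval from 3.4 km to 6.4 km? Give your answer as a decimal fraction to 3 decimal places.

0.097

⟨phi⟩ = (1/(d₂−d₁)) ∫ phi₀ e^(−βd) dd = phi₀·(e^(−β·d₁) − e^(−β·d₂)) / (β·(d₂−d₁))
e^(−0.32×3.4) = 0.3369; e^(−0.32×6.4) = 0.1290
⟨phi⟩ = 0.45 × (0.3369 − 0.1290) / (0.32 × 3) = 0.45 × 0.2166 = 0.0975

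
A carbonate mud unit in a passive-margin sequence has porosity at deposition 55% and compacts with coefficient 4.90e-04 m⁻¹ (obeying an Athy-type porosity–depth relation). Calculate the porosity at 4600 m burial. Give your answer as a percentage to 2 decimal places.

Working in km (1 km = 1000 m; k in km⁻¹ = k in m⁻¹ × 1000):
phi = phi₀·exp(−k·Z) = 0.55 × exp(−0.49 × 4.6) = 0.55 × exp(−2.254)
  = 0.55 × 0.1050 = 0.0577

5.77%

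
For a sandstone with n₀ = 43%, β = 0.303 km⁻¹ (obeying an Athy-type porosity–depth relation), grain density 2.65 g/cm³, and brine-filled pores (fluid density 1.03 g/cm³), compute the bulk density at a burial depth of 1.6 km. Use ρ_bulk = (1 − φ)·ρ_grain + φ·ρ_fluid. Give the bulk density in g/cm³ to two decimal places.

2.22 g/cm³

Porosity at depth: n = 0.43·exp(−0.303×1.6) = 0.43×0.6158 = 0.2648
Bulk density: ρ_b = (1−n)ρ_g + n·ρ_f = 0.7352×2.65 + 0.2648×1.03
       = 1.948 + 0.273 = 2.221 g/cm³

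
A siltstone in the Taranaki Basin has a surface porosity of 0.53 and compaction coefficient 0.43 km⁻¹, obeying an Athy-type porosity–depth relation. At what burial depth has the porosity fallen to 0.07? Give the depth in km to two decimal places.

4.71 km

Invert Athy's law: z = ln(phi₀/phi) / β
z = ln(0.53/0.07) / 0.43 = ln(7.571) / 0.43 = 2.0244 / 0.43 = 4.708 km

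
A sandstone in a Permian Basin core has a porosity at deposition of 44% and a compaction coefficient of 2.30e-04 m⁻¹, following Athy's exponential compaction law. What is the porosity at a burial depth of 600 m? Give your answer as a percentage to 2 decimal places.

Working in km (1 km = 1000 m; β in km⁻¹ = β in m⁻¹ × 1000):
phi = phi₀·exp(−β·d) = 0.44 × exp(−0.23 × 0.6) = 0.44 × exp(−0.138)
  = 0.44 × 0.8711 = 0.3833

38.33%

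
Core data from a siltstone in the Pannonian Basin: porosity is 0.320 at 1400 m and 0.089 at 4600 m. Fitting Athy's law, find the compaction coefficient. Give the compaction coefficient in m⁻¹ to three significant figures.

Working in km (1 km = 1000 m; c in km⁻¹ = c in m⁻¹ × 1000):
Athy: phi(d) = phi₀ e^(−cd) ⇒ phi₁/phi₂ = e^{c(d₂−d₁)} ⇒ c = ln(phi₁/phi₂)/(d₂−d₁)
c = ln(0.32/0.089) / (4.6 − 1.4) = ln(3.596) / 3.2 = 1.2797 / 3.2 = 0.3999 km⁻¹

0.000400 m⁻¹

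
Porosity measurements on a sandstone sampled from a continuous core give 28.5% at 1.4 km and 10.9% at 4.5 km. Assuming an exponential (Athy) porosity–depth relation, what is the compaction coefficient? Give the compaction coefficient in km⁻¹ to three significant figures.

Athy: phi(Z) = phi₀ e^(−kZ) ⇒ phi₁/phi₂ = e^{k(Z₂−Z₁)} ⇒ k = ln(phi₁/phi₂)/(Z₂−Z₁)
k = ln(0.285/0.109) / (4.5 − 1.4) = ln(2.615) / 3.1 = 0.9611 / 3.1 = 0.31 km⁻¹

0.310 km⁻¹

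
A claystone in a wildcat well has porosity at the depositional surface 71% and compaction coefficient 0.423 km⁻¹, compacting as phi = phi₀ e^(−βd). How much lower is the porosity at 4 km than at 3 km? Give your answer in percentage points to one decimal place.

6.9 percentage points

phi(3) = 0.71·e^(−0.423×3) = 0.1996
phi(4) = 0.71·e^(−0.423×4) = 0.1307
Δphi = 0.1996 − 0.1307 = 0.0688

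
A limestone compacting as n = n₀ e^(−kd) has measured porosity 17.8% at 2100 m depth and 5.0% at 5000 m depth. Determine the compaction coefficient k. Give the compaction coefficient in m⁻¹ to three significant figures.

0.000438 m⁻¹

Working in km (1 km = 1000 m; k in km⁻¹ = k in m⁻¹ × 1000):
Athy: n(d) = n₀ e^(−kd) ⇒ n₁/n₂ = e^{k(d₂−d₁)} ⇒ k = ln(n₁/n₂)/(d₂−d₁)
k = ln(0.178/0.05) / (5 − 2.1) = ln(3.56) / 2.9 = 1.2698 / 2.9 = 0.4378 km⁻¹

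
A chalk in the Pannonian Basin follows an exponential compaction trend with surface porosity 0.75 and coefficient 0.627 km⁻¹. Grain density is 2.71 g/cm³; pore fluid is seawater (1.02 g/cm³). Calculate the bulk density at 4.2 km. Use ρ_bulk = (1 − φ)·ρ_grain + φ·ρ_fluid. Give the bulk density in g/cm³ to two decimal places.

Porosity at depth: φ = 0.75·exp(−0.627×4.2) = 0.75×0.0718 = 0.0539
Bulk density: ρ_b = (1−φ)ρ_g + φ·ρ_f = 0.9461×2.71 + 0.0539×1.02
       = 2.564 + 0.055 = 2.619 g/cm³

2.62 g/cm³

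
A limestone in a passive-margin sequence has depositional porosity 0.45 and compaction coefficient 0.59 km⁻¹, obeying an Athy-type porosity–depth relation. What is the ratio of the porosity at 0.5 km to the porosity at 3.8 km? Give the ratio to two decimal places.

φ(z₁)/φ(z₂) = e^(−k·z₁)/e^(−k·z₂) = e^{k(z₂−z₁)}
= exp(0.59 × 3.3) = exp(1.947) = 7.0076

7.01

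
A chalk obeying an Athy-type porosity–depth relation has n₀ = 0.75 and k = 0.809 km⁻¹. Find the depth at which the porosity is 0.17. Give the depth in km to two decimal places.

Invert Athy's law: Z = ln(n₀/n) / k
Z = ln(0.75/0.17) / 0.809 = ln(4.412) / 0.809 = 1.4843 / 0.809 = 1.835 km

1.83 km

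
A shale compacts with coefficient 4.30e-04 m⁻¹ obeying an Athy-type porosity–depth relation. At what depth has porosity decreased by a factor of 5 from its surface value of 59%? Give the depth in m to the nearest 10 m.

Working in km (1 km = 1000 m; β in km⁻¹ = β in m⁻¹ × 1000):
n/n₀ = 1/5 ⇒ exp(−β·z) = 1/5 ⇒ z = ln(5) / β
z = 1.6094 / 0.43 = 3.743 km

3740 m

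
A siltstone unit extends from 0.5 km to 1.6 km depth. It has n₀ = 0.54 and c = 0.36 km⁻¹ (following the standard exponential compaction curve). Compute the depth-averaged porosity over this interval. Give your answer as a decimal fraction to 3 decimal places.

⟨n⟩ = (1/(Z₂−Z₁)) ∫ n₀ e^(−cZ) dZ = n₀·(e^(−c·Z₁) − e^(−c·Z₂)) / (c·(Z₂−Z₁))
e^(−0.36×0.5) = 0.8353; e^(−0.36×1.6) = 0.5621
⟨n⟩ = 0.54 × (0.8353 − 0.5621) / (0.36 × 1.1) = 0.54 × 0.6897 = 0.3724

0.372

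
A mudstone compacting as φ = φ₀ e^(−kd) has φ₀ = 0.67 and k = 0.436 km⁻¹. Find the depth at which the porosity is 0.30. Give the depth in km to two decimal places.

Invert Athy's law: d = ln(φ₀/φ) / k
d = ln(0.67/0.3) / 0.436 = ln(2.233) / 0.436 = 0.8035 / 0.436 = 1.843 km

1.84 km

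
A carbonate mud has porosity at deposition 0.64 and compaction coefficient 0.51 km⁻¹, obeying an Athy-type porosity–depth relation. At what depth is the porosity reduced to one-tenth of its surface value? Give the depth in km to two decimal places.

4.51 km

n/n₀ = 1/10 ⇒ exp(−β·z) = 1/10 ⇒ z = ln(10) / β
z = 2.3026 / 0.51 = 4.515 km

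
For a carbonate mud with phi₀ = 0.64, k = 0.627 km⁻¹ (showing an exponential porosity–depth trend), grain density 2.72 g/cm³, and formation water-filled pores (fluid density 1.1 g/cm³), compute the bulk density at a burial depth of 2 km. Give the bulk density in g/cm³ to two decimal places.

2.42 g/cm³

Porosity at depth: phi = 0.64·exp(−0.627×2) = 0.64×0.2854 = 0.1826
Bulk density: ρ_b = (1−phi)ρ_g + phi·ρ_f = 0.8174×2.72 + 0.1826×1.1
       = 2.223 + 0.201 = 2.424 g/cm³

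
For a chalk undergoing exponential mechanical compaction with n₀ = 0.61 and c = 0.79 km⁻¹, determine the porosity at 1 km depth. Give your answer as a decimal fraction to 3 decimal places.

0.277

n = n₀·exp(−c·z) = 0.61 × exp(−0.79 × 1) = 0.61 × exp(−0.79)
  = 0.61 × 0.4538 = 0.2768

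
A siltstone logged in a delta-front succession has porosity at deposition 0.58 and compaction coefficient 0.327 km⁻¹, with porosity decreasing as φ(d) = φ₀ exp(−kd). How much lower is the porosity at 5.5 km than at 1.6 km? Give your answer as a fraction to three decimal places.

φ(1.6) = 0.58·e^(−0.327×1.6) = 0.3437
φ(5.5) = 0.58·e^(−0.327×5.5) = 0.0960
Δφ = 0.3437 − 0.0960 = 0.2477

0.248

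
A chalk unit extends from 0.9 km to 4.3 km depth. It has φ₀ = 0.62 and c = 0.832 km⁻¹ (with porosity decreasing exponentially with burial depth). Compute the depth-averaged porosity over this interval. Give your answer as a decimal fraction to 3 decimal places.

⟨φ⟩ = (1/(Z₂−Z₁)) ∫ φ₀ e^(−cZ) dZ = φ₀·(e^(−c·Z₁) − e^(−c·Z₂)) / (c·(Z₂−Z₁))
e^(−0.832×0.9) = 0.4729; e^(−0.832×4.3) = 0.0279
⟨φ⟩ = 0.62 × (0.4729 − 0.0279) / (0.832 × 3.4) = 0.62 × 0.1573 = 0.0975

0.098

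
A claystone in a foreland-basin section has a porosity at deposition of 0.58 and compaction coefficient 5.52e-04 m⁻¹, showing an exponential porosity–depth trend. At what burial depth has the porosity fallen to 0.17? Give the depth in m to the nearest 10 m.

Working in km (1 km = 1000 m; k in km⁻¹ = k in m⁻¹ × 1000):
Invert Athy's law: d = ln(n₀/n) / k
d = ln(0.58/0.17) / 0.552 = ln(3.412) / 0.552 = 1.2272 / 0.552 = 2.223 km

2220 m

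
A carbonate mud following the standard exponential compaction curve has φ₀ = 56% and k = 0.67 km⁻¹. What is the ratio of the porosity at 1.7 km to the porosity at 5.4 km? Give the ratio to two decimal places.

φ(d₁)/φ(d₂) = e^(−k·d₁)/e^(−k·d₂) = e^{k(d₂−d₁)}
= exp(0.67 × 3.7) = exp(2.479) = 11.9293

11.93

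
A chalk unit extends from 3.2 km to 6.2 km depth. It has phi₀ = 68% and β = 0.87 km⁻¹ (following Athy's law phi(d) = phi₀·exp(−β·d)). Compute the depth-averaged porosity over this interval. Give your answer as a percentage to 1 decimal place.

⟨phi⟩ = (1/(d₂−d₁)) ∫ phi₀ e^(−βd) dd = phi₀·(e^(−β·d₁) − e^(−β·d₂)) / (β·(d₂−d₁))
e^(−0.87×3.2) = 0.0618; e^(−0.87×6.2) = 0.0045
⟨phi⟩ = 0.68 × (0.0618 − 0.0045) / (0.87 × 3) = 0.68 × 0.0219 = 0.0149

1.5%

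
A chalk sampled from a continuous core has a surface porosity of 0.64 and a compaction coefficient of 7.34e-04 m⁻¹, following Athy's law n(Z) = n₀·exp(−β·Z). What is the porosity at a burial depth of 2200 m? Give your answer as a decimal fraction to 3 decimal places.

Working in km (1 km = 1000 m; β in km⁻¹ = β in m⁻¹ × 1000):
n = n₀·exp(−β·Z) = 0.64 × exp(−0.734 × 2.2) = 0.64 × exp(−1.615)
  = 0.64 × 0.1989 = 0.1273

0.127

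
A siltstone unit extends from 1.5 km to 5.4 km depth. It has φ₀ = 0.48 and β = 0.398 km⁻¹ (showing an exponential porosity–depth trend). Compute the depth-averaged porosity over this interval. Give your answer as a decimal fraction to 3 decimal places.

0.134

⟨φ⟩ = (1/(d₂−d₁)) ∫ φ₀ e^(−βd) dd = φ₀·(e^(−β·d₁) − e^(−β·d₂)) / (β·(d₂−d₁))
e^(−0.398×1.5) = 0.5505; e^(−0.398×5.4) = 0.1166
⟨φ⟩ = 0.48 × (0.5505 − 0.1166) / (0.398 × 3.9) = 0.48 × 0.2795 = 0.1342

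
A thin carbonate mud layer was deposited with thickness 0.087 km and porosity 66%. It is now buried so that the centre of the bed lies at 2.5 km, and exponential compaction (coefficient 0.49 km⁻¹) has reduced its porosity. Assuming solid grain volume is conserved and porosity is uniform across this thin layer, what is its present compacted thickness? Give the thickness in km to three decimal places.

Porosity at 2.5 km: n = 0.66·exp(−0.49×2.5) = 0.1939
Solid-volume conservation: h(1−n) = h₀(1−n₀) ⇒ h = h₀·(1−n₀)/(1−n)
h = 0.087 × (1 − 0.66)/(1 − 0.1939) = 0.087 × 0.4218 = 0.0367 km

0.037 km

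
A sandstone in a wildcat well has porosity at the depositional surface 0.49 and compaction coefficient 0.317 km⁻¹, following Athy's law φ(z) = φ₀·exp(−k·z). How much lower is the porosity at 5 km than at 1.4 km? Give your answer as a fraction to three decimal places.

0.214

φ(1.4) = 0.49·e^(−0.317×1.4) = 0.3144
φ(5) = 0.49·e^(−0.317×5) = 0.1004
Δφ = 0.3144 − 0.1004 = 0.2140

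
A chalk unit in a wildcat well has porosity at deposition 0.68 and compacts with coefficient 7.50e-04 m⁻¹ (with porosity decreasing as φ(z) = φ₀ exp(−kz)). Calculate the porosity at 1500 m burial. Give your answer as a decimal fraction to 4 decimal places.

Working in km (1 km = 1000 m; k in km⁻¹ = k in m⁻¹ × 1000):
φ = φ₀·exp(−k·z) = 0.68 × exp(−0.75 × 1.5) = 0.68 × exp(−1.125)
  = 0.68 × 0.3247 = 0.2208

0.2208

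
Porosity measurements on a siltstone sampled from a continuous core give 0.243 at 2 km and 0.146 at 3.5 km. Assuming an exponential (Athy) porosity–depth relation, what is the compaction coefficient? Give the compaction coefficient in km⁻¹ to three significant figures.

0.340 km⁻¹

Athy: phi(z) = phi₀ e^(−cz) ⇒ phi₁/phi₂ = e^{c(z₂−z₁)} ⇒ c = ln(phi₁/phi₂)/(z₂−z₁)
c = ln(0.243/0.146) / (3.5 − 2) = ln(1.664) / 1.5 = 0.5095 / 1.5 = 0.3396 km⁻¹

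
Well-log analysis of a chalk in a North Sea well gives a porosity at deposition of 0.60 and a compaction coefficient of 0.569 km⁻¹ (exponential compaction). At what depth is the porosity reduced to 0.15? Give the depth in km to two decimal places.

2.44 km

Invert Athy's law: Z = ln(φ₀/φ) / k
Z = ln(0.6/0.15) / 0.569 = ln(4) / 0.569 = 1.3863 / 0.569 = 2.436 km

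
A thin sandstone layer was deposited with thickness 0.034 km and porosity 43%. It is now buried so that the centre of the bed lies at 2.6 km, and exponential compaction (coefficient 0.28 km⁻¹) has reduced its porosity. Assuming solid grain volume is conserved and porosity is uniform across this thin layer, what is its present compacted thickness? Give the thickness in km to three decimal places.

Porosity at 2.6 km: phi = 0.43·exp(−0.28×2.6) = 0.2076
Solid-volume conservation: h(1−phi) = h₀(1−phi₀) ⇒ h = h₀·(1−phi₀)/(1−phi)
h = 0.034 × (1 − 0.43)/(1 − 0.2076) = 0.034 × 0.7194 = 0.0245 km

0.024 km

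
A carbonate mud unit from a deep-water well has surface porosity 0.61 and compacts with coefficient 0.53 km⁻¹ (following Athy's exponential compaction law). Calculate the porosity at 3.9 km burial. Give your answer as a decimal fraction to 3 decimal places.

n = n₀·exp(−k·d) = 0.61 × exp(−0.53 × 3.9) = 0.61 × exp(−2.067)
  = 0.61 × 0.1266 = 0.0772

0.077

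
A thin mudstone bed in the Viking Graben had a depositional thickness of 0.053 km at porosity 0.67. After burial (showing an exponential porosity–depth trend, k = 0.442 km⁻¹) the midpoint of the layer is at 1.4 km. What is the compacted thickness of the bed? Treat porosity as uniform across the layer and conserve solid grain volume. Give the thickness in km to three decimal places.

0.027 km

Porosity at 1.4 km: φ = 0.67·exp(−0.442×1.4) = 0.3609
Solid-volume conservation: h(1−φ) = h₀(1−φ₀) ⇒ h = h₀·(1−φ₀)/(1−φ)
h = 0.053 × (1 − 0.67)/(1 − 0.3609) = 0.053 × 0.5163 = 0.0274 km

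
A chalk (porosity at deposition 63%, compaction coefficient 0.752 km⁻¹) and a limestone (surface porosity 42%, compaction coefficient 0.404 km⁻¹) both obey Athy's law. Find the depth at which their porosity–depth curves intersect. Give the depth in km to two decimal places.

Set n₀ₐ e^(−cₐZ) = n₀ᵦ e^(−cᵦZ) ⇒ ln(n₀ₐ/n₀ᵦ) = (cₐ − cᵦ)·Z
Z = ln(0.63/0.42) / (0.752 − 0.404) = 0.4055 / 0.348 = 1.165 km

1.17 km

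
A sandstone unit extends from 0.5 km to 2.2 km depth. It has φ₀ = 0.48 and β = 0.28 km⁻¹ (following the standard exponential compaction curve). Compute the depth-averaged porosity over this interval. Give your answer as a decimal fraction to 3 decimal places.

0.332

⟨φ⟩ = (1/(d₂−d₁)) ∫ φ₀ e^(−βd) dd = φ₀·(e^(−β·d₁) − e^(−β·d₂)) / (β·(d₂−d₁))
e^(−0.28×0.5) = 0.8694; e^(−0.28×2.2) = 0.5401
⟨φ⟩ = 0.48 × (0.8694 − 0.5401) / (0.28 × 1.7) = 0.48 × 0.6917 = 0.3320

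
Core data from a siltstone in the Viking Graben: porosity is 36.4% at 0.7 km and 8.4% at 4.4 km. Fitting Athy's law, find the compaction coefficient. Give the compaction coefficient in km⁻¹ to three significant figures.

Athy: phi(z) = phi₀ e^(−βz) ⇒ phi₁/phi₂ = e^{β(z₂−z₁)} ⇒ β = ln(phi₁/phi₂)/(z₂−z₁)
β = ln(0.364/0.084) / (4.4 − 0.7) = ln(4.333) / 3.7 = 1.4663 / 3.7 = 0.3963 km⁻¹

0.396 km⁻¹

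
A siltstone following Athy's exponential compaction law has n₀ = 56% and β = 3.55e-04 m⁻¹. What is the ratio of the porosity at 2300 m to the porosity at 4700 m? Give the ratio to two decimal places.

2.34

Working in km (1 km = 1000 m; β in km⁻¹ = β in m⁻¹ × 1000):
n(d₁)/n(d₂) = e^(−β·d₁)/e^(−β·d₂) = e^{β(d₂−d₁)}
= exp(0.355 × 2.4) = exp(0.852) = 2.3443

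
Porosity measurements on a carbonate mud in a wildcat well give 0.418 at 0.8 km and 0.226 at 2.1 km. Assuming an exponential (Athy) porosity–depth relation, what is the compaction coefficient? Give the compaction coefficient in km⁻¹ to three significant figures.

Athy: n(Z) = n₀ e^(−kZ) ⇒ n₁/n₂ = e^{k(Z₂−Z₁)} ⇒ k = ln(n₁/n₂)/(Z₂−Z₁)
k = ln(0.418/0.226) / (2.1 − 0.8) = ln(1.85) / 1.3 = 0.6149 / 1.3 = 0.473 km⁻¹

0.473 km⁻¹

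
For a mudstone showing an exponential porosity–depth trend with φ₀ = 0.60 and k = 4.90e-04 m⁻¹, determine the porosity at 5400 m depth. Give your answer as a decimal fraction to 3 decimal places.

0.043

Working in km (1 km = 1000 m; k in km⁻¹ = k in m⁻¹ × 1000):
φ = φ₀·exp(−k·Z) = 0.6 × exp(−0.49 × 5.4) = 0.6 × exp(−2.646)
  = 0.6 × 0.0709 = 0.0426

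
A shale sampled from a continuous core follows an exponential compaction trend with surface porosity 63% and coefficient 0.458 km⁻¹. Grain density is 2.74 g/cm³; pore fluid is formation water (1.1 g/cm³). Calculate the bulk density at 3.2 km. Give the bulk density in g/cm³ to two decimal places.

Porosity at depth: phi = 0.63·exp(−0.458×3.2) = 0.63×0.2309 = 0.1455
Bulk density: ρ_b = (1−phi)ρ_g + phi·ρ_f = 0.8545×2.74 + 0.1455×1.1
       = 2.341 + 0.160 = 2.501 g/cm³

2.50 g/cm³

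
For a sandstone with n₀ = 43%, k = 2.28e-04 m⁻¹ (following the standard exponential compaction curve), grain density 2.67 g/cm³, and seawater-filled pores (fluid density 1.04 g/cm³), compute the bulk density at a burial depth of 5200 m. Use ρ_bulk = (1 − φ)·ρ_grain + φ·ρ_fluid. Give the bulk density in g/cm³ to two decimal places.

2.46 g/cm³

Working in km (1 km = 1000 m; k in km⁻¹ = k in m⁻¹ × 1000):
Porosity at depth: n = 0.43·exp(−0.228×5.2) = 0.43×0.3056 = 0.1314
Bulk density: ρ_b = (1−n)ρ_g + n·ρ_f = 0.8686×2.67 + 0.1314×1.04
       = 2.319 + 0.137 = 2.456 g/cm³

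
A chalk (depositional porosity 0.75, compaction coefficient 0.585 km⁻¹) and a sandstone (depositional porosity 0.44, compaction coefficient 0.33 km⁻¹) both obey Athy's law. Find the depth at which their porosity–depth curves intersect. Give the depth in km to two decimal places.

2.09 km

Set phi₀ₐ e^(−kₐZ) = phi₀ᵦ e^(−kᵦZ) ⇒ ln(phi₀ₐ/phi₀ᵦ) = (kₐ − kᵦ)·Z
Z = ln(0.75/0.44) / (0.585 − 0.33) = 0.5333 / 0.255 = 2.091 km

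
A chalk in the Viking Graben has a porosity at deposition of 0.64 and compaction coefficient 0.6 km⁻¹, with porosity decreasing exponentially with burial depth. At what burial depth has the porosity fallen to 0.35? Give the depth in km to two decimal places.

1.01 km

Invert Athy's law: d = ln(phi₀/phi) / c
d = ln(0.64/0.35) / 0.6 = ln(1.829) / 0.6 = 0.6035 / 0.6 = 1.006 km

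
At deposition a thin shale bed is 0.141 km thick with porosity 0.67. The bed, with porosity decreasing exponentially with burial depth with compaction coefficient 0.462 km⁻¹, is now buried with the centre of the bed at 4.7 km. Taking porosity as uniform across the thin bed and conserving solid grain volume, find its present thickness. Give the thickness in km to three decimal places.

0.050 km

Porosity at 4.7 km: n = 0.67·exp(−0.462×4.7) = 0.0764
Solid-volume conservation: h(1−n) = h₀(1−n₀) ⇒ h = h₀·(1−n₀)/(1−n)
h = 0.141 × (1 − 0.67)/(1 − 0.0764) = 0.141 × 0.3573 = 0.0504 km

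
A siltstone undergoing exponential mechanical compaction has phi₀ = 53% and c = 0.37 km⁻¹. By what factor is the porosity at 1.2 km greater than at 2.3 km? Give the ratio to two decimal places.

phi(z₁)/phi(z₂) = e^(−c·z₁)/e^(−c·z₂) = e^{c(z₂−z₁)}
= exp(0.37 × 1.1) = exp(0.407) = 1.5023

1.50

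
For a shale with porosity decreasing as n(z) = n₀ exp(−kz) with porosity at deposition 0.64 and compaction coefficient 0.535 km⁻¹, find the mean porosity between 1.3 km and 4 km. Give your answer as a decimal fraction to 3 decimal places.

0.169

⟨n⟩ = (1/(z₂−z₁)) ∫ n₀ e^(−kz) dz = n₀·(e^(−k·z₁) − e^(−k·z₂)) / (k·(z₂−z₁))
e^(−0.535×1.3) = 0.4988; e^(−0.535×4) = 0.1177
⟨n⟩ = 0.64 × (0.4988 − 0.1177) / (0.535 × 2.7) = 0.64 × 0.2639 = 0.1689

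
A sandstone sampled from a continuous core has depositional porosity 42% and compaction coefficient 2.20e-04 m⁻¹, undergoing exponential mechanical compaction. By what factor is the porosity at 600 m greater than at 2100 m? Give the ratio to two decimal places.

Working in km (1 km = 1000 m; β in km⁻¹ = β in m⁻¹ × 1000):
n(z₁)/n(z₂) = e^(−β·z₁)/e^(−β·z₂) = e^{β(z₂−z₁)}
= exp(0.22 × 1.5) = exp(0.33) = 1.3910

1.39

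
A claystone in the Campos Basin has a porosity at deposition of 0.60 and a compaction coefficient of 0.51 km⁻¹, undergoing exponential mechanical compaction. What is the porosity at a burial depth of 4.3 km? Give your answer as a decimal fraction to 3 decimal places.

0.067

n = n₀·exp(−c·z) = 0.6 × exp(−0.51 × 4.3) = 0.6 × exp(−2.193)
  = 0.6 × 0.1116 = 0.0669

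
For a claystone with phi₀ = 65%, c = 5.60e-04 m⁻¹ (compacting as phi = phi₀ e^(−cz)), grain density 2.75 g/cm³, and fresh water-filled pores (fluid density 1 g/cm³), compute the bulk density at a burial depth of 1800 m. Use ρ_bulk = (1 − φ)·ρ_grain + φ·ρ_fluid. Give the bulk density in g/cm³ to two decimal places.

2.33 g/cm³

Working in km (1 km = 1000 m; c in km⁻¹ = c in m⁻¹ × 1000):
Porosity at depth: phi = 0.65·exp(−0.56×1.8) = 0.65×0.3649 = 0.2372
Bulk density: ρ_b = (1−phi)ρ_g + phi·ρ_f = 0.7628×2.75 + 0.2372×1
       = 2.098 + 0.237 = 2.335 g/cm³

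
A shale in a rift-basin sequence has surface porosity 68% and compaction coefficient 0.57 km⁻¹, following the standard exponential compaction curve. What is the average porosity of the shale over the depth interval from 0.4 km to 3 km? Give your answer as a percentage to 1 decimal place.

⟨phi⟩ = (1/(d₂−d₁)) ∫ phi₀ e^(−kd) dd = phi₀·(e^(−k·d₁) − e^(−k·d₂)) / (k·(d₂−d₁))
e^(−0.57×0.4) = 0.7961; e^(−0.57×3) = 0.1809
⟨phi⟩ = 0.68 × (0.7961 − 0.1809) / (0.57 × 2.6) = 0.68 × 0.4152 = 0.2823

28.2%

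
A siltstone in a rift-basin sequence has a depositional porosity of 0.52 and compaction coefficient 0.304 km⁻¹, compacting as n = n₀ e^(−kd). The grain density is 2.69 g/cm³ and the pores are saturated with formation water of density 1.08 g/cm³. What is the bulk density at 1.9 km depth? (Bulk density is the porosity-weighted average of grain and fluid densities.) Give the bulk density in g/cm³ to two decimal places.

2.22 g/cm³

Porosity at depth: n = 0.52·exp(−0.304×1.9) = 0.52×0.5612 = 0.2918
Bulk density: ρ_b = (1−n)ρ_g + n·ρ_f = 0.7082×2.69 + 0.2918×1.08
       = 1.905 + 0.315 = 2.220 g/cm³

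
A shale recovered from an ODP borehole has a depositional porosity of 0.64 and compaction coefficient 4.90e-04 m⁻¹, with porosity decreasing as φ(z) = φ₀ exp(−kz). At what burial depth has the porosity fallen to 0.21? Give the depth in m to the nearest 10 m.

2270 m

Working in km (1 km = 1000 m; k in km⁻¹ = k in m⁻¹ × 1000):
Invert Athy's law: z = ln(φ₀/φ) / k
z = ln(0.64/0.21) / 0.49 = ln(3.048) / 0.49 = 1.1144 / 0.49 = 2.274 km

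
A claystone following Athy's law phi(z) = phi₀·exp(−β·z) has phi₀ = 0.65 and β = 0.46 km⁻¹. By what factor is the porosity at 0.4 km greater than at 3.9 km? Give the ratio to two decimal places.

5.00

phi(z₁)/phi(z₂) = e^(−β·z₁)/e^(−β·z₂) = e^{β(z₂−z₁)}
= exp(0.46 × 3.5) = exp(1.61) = 5.0028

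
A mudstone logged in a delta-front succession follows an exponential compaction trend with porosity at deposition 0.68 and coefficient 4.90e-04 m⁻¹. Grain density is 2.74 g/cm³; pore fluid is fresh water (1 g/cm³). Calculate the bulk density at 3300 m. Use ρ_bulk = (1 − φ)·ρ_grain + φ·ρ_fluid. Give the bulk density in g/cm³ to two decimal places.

2.51 g/cm³

Working in km (1 km = 1000 m; β in km⁻¹ = β in m⁻¹ × 1000):
Porosity at depth: n = 0.68·exp(−0.49×3.3) = 0.68×0.1985 = 0.1350
Bulk density: ρ_b = (1−n)ρ_g + n·ρ_f = 0.8650×2.74 + 0.1350×1
       = 2.370 + 0.135 = 2.505 g/cm³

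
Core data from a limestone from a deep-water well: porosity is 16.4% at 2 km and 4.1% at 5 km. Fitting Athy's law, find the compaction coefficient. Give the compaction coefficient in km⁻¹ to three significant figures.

Athy: n(d) = n₀ e^(−cd) ⇒ n₁/n₂ = e^{c(d₂−d₁)} ⇒ c = ln(n₁/n₂)/(d₂−d₁)
c = ln(0.164/0.041) / (5 − 2) = ln(4) / 3 = 1.3863 / 3 = 0.4621 km⁻¹

0.462 km⁻¹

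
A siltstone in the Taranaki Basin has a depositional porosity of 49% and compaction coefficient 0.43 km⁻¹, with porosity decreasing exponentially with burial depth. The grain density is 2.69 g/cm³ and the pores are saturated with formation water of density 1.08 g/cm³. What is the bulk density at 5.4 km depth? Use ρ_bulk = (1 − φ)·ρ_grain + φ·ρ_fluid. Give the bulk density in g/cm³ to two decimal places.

2.61 g/cm³

Porosity at depth: φ = 0.49·exp(−0.43×5.4) = 0.49×0.0981 = 0.0481
Bulk density: ρ_b = (1−φ)ρ_g + φ·ρ_f = 0.9519×2.69 + 0.0481×1.08
       = 2.561 + 0.052 = 2.613 g/cm³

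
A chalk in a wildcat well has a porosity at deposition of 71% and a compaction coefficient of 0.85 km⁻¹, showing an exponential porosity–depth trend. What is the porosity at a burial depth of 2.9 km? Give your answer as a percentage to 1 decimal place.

phi = phi₀·exp(−k·Z) = 0.71 × exp(−0.85 × 2.9) = 0.71 × exp(−2.465)
  = 0.71 × 0.0850 = 0.0604

6.0%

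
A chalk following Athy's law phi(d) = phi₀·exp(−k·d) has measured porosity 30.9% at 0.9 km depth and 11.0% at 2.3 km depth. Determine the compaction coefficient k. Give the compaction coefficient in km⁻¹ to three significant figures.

0.738 km⁻¹

Athy: phi(d) = phi₀ e^(−kd) ⇒ phi₁/phi₂ = e^{k(d₂−d₁)} ⇒ k = ln(phi₁/phi₂)/(d₂−d₁)
k = ln(0.309/0.11) / (2.3 − 0.9) = ln(2.809) / 1.4 = 1.0329 / 1.4 = 0.7378 km⁻¹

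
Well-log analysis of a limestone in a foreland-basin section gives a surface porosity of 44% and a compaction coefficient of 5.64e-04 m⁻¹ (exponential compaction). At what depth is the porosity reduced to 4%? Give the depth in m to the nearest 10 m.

4250 m

Working in km (1 km = 1000 m; k in km⁻¹ = k in m⁻¹ × 1000):
Invert Athy's law: d = ln(phi₀/phi) / k
d = ln(0.44/0.04) / 0.564 = ln(11) / 0.564 = 2.3979 / 0.564 = 4.252 km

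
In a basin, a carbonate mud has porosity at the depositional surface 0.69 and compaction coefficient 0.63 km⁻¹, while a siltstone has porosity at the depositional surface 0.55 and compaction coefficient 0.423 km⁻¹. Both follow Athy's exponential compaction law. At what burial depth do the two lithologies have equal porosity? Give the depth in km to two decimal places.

1.10 km

Set φ₀ₐ e^(−cₐz) = φ₀ᵦ e^(−cᵦz) ⇒ ln(φ₀ₐ/φ₀ᵦ) = (cₐ − cᵦ)·z
z = ln(0.69/0.55) / (0.63 − 0.423) = 0.2268 / 0.207 = 1.096 km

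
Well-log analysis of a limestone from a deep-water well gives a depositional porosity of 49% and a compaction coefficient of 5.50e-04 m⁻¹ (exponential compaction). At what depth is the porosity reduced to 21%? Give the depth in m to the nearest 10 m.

Working in km (1 km = 1000 m; c in km⁻¹ = c in m⁻¹ × 1000):
Invert Athy's law: Z = ln(phi₀/phi) / c
Z = ln(0.49/0.21) / 0.55 = ln(2.333) / 0.55 = 0.8473 / 0.55 = 1.541 km

1540 m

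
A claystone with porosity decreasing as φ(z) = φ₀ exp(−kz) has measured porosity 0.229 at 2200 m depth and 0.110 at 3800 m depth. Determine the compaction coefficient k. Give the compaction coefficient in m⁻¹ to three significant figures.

Working in km (1 km = 1000 m; k in km⁻¹ = k in m⁻¹ × 1000):
Athy: φ(z) = φ₀ e^(−kz) ⇒ φ₁/φ₂ = e^{k(z₂−z₁)} ⇒ k = ln(φ₁/φ₂)/(z₂−z₁)
k = ln(0.229/0.11) / (3.8 − 2.2) = ln(2.082) / 1.6 = 0.7332 / 1.6 = 0.4583 km⁻¹

0.000458 m⁻¹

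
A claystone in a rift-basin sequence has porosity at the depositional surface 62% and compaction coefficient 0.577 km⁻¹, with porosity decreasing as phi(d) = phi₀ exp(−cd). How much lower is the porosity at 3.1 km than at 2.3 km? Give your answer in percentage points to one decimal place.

phi(2.3) = 0.62·e^(−0.577×2.3) = 0.1645
phi(3.1) = 0.62·e^(−0.577×3.1) = 0.1036
Δphi = 0.1645 − 0.1036 = 0.0608

6.1 percentage points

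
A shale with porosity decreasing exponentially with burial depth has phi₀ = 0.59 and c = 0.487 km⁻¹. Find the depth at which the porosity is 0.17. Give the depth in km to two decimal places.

Invert Athy's law: z = ln(phi₀/phi) / c
z = ln(0.59/0.17) / 0.487 = ln(3.471) / 0.487 = 1.2443 / 0.487 = 2.555 km

2.56 km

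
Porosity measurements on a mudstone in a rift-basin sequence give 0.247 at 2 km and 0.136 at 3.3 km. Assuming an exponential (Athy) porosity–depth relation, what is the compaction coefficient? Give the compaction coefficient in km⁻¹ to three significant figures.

0.459 km⁻¹

Athy: φ(d) = φ₀ e^(−cd) ⇒ φ₁/φ₂ = e^{c(d₂−d₁)} ⇒ c = ln(φ₁/φ₂)/(d₂−d₁)
c = ln(0.247/0.136) / (3.3 − 2) = ln(1.816) / 1.3 = 0.5967 / 1.3 = 0.459 km⁻¹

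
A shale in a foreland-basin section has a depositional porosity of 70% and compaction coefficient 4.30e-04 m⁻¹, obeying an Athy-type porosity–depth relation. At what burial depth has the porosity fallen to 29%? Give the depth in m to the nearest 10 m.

2050 m

Working in km (1 km = 1000 m; c in km⁻¹ = c in m⁻¹ × 1000):
Invert Athy's law: z = ln(phi₀/phi) / c
z = ln(0.7/0.29) / 0.43 = ln(2.414) / 0.43 = 0.8812 / 0.43 = 2.049 km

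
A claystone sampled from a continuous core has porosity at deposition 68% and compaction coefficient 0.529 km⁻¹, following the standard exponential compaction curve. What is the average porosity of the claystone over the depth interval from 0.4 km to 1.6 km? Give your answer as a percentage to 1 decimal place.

40.7%

⟨n⟩ = (1/(z₂−z₁)) ∫ n₀ e^(−βz) dz = n₀·(e^(−β·z₁) − e^(−β·z₂)) / (β·(z₂−z₁))
e^(−0.529×0.4) = 0.8093; e^(−0.529×1.6) = 0.4290
⟨n⟩ = 0.68 × (0.8093 − 0.4290) / (0.529 × 1.2) = 0.68 × 0.5991 = 0.4074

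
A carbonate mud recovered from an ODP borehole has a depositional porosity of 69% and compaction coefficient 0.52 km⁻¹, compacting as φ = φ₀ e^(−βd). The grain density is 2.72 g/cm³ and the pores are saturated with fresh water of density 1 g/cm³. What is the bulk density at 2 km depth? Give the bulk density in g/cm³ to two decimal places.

Porosity at depth: φ = 0.69·exp(−0.52×2) = 0.69×0.3535 = 0.2439
Bulk density: ρ_b = (1−φ)ρ_g + φ·ρ_f = 0.7561×2.72 + 0.2439×1
       = 2.057 + 0.244 = 2.301 g/cm³

2.30 g/cm³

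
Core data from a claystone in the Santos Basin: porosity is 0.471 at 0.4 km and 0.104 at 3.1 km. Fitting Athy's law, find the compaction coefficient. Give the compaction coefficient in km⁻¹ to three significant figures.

0.559 km⁻¹

Athy: n(z) = n₀ e^(−kz) ⇒ n₁/n₂ = e^{k(z₂−z₁)} ⇒ k = ln(n₁/n₂)/(z₂−z₁)
k = ln(0.471/0.104) / (3.1 − 0.4) = ln(4.529) / 2.7 = 1.5105 / 2.7 = 0.5594 km⁻¹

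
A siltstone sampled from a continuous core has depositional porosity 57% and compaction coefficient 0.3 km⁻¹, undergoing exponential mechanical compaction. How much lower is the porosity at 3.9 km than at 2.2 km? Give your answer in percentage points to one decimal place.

n(2.2) = 0.57·e^(−0.3×2.2) = 0.2946
n(3.9) = 0.57·e^(−0.3×3.9) = 0.1769
Δn = 0.2946 − 0.1769 = 0.1177

11.8 percentage points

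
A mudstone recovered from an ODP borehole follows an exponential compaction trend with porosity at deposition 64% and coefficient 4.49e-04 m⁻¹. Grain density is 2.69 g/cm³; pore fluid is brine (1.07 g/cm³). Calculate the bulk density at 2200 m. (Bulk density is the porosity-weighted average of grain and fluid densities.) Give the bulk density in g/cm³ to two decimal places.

2.30 g/cm³

Working in km (1 km = 1000 m; k in km⁻¹ = k in m⁻¹ × 1000):
Porosity at depth: n = 0.64·exp(−0.449×2.2) = 0.64×0.3724 = 0.2383
Bulk density: ρ_b = (1−n)ρ_g + n·ρ_f = 0.7617×2.69 + 0.2383×1.07
       = 2.049 + 0.255 = 2.304 g/cm³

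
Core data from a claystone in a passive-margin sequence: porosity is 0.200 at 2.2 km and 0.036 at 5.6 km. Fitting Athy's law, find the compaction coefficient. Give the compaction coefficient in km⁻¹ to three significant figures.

0.504 km⁻¹

Athy: φ(z) = φ₀ e^(−βz) ⇒ φ₁/φ₂ = e^{β(z₂−z₁)} ⇒ β = ln(φ₁/φ₂)/(z₂−z₁)
β = ln(0.2/0.036) / (5.6 − 2.2) = ln(5.556) / 3.4 = 1.7148 / 3.4 = 0.5044 km⁻¹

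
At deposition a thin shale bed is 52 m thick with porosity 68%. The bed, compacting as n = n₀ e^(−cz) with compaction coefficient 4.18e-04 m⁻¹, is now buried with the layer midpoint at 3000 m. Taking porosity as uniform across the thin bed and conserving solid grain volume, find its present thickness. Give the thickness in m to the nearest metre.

Working in km (1 km = 1000 m; c in km⁻¹ = c in m⁻¹ × 1000):
Porosity at 3 km: n = 0.68·exp(−0.418×3) = 0.1940
Solid-volume conservation: h(1−n) = h₀(1−n₀) ⇒ h = h₀·(1−n₀)/(1−n)
h = 0.052 × (1 − 0.68)/(1 − 0.1940) = 0.052 × 0.3970 = 0.0206 km

21 m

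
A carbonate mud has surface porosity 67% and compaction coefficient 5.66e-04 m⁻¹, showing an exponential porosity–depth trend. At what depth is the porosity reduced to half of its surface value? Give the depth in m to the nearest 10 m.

Working in km (1 km = 1000 m; β in km⁻¹ = β in m⁻¹ × 1000):
φ/φ₀ = 1/2 ⇒ exp(−β·d) = 1/2 ⇒ d = ln(2) / β
d = 0.6931 / 0.566 = 1.225 km

1220 m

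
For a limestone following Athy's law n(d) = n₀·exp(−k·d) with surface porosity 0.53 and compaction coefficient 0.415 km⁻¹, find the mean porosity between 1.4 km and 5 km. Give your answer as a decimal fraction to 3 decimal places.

⟨n⟩ = (1/(d₂−d₁)) ∫ n₀ e^(−kd) dd = n₀·(e^(−k·d₁) − e^(−k·d₂)) / (k·(d₂−d₁))
e^(−0.415×1.4) = 0.5593; e^(−0.415×5) = 0.1256
⟨n⟩ = 0.53 × (0.5593 − 0.1256) / (0.415 × 3.6) = 0.53 × 0.2903 = 0.1539

0.154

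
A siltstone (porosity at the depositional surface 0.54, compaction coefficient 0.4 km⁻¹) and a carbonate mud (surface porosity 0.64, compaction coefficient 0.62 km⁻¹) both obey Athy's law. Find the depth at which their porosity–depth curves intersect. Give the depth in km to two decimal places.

0.77 km

Set φ₀ₐ e^(−cₐZ) = φ₀ᵦ e^(−cᵦZ) ⇒ ln(φ₀ₐ/φ₀ᵦ) = (cₐ − cᵦ)·Z
Z = ln(0.54/0.64) / (0.4 − 0.62) = -0.1699 / -0.22 = 0.772 km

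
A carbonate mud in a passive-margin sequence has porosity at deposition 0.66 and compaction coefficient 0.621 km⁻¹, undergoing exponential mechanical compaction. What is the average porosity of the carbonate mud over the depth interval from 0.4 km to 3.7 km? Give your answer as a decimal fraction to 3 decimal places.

0.219

⟨φ⟩ = (1/(Z₂−Z₁)) ∫ φ₀ e^(−cZ) dZ = φ₀·(e^(−c·Z₁) − e^(−c·Z₂)) / (c·(Z₂−Z₁))
e^(−0.621×0.4) = 0.7800; e^(−0.621×3.7) = 0.1005
⟨φ⟩ = 0.66 × (0.7800 − 0.1005) / (0.621 × 3.3) = 0.66 × 0.3316 = 0.2189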